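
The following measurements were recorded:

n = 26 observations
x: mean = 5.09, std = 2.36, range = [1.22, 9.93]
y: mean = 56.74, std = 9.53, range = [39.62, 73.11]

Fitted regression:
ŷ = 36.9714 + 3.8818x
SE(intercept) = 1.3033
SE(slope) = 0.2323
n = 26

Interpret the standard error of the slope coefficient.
The slope 3.8818 is pinned down to within about ±0.2323 (one SE) by these data — relative uncertainty 6.0%, i.e. precise.

SE(β̂₁) = s / √Sxx, where s is the residual standard deviation and Sxx = Σ(x − x̄)². It is the yardstick for how far β̂₁ = 3.8818 could plausibly be from the true slope.

Relative precision:
- SE / |β̂₁| = 0.2323 / 3.8818 = 6.0%
- Rule of thumb (under 20%: precise; 20% to under 50%: moderately precise; 50% or more: imprecise) → precise

Rough 95% range (±2 SE): 3.8818 ± 0.4646 → (3.4172, 4.3464).

What drives SE(β̂₁): more residual scatter → larger SE; wider spread of x values → smaller SE; larger n (here n = 26) → smaller SE.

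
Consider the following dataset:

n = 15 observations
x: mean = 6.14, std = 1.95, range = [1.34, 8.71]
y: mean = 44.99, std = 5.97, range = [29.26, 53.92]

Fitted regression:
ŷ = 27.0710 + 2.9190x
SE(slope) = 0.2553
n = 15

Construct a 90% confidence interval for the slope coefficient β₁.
The 90% CI for β₁ is (2.4669, 3.3711)

Confidence interval for the slope:

The 90% CI for β₁ is: β̂₁ ± t*(α/2, n-2) × SE(β̂₁)

Step 1: Find critical t-value
- Confidence level = 0.9
- Degrees of freedom = n - 2 = 15 - 2 = 13
- t*(α/2, 13) = 1.7709

Step 2: Calculate margin of error
Margin = 1.7709 × 0.2553 = 0.4521

Step 3: Construct interval
CI = 2.9190 ± 0.4521
CI = (2.4669, 3.3711)

Interpretation: intervals built this way capture the true β₁ in 90% of repeated samples; here the plausible range for the per-unit effect of x on y is 2.4669 to 3.3711.
The interval does not include 0, suggesting a significant linear relationship.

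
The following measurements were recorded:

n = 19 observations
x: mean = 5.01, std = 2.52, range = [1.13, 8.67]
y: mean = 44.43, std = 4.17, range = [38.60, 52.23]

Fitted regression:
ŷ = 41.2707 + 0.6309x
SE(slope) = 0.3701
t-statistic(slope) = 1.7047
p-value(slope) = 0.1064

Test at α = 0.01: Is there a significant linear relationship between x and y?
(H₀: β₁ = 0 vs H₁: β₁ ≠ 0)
p-value = 0.1064 ≥ α = 0.01, so we fail to reject H₀. The relationship is not significant.

Hypothesis test for the slope coefficient:

H₀: β₁ = 0 (no linear relationship)
H₁: β₁ ≠ 0 (linear relationship exists)

Test statistic: t = β̂₁ / SE(β̂₁) = 0.6309 / 0.3701 = 1.7047

p = 0.1064: how often a slope estimate this far from 0 (in SE units) would arise by chance if β₁ were truly 0.

Decision rule: reject H₀ if p-value < α.
p-value = 0.1064 ≥ α = 0.01 → fail to reject H₀.

Conclusion: the linear association between x and y is not significant at the 1% level.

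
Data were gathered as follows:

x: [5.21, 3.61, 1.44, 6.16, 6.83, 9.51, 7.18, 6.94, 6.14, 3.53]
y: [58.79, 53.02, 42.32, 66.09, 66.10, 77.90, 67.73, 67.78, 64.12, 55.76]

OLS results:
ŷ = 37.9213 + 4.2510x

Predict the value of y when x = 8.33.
ŷ = 73.3321

x = 8.33 lies inside the observed range [1.44, 9.51], so the fitted equation applies directly:

ŷ = 37.9213 + 4.2510 × 8.33
ŷ = 37.9213 + 35.4108
ŷ = 73.3321

This is the fitted mean response at that x — an individual observation would come with a wider prediction interval.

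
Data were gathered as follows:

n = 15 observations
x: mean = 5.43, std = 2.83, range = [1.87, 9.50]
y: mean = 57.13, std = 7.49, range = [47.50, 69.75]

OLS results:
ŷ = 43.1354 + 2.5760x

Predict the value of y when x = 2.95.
ŷ = 50.7346

Plug x = 2.95 into the fitted line:

ŷ = 43.1354 + 2.5760 × 2.95
ŷ = 43.1354 + 7.5992
ŷ = 50.7346

This is a point prediction; actual observations scatter around it by roughly the residual standard deviation.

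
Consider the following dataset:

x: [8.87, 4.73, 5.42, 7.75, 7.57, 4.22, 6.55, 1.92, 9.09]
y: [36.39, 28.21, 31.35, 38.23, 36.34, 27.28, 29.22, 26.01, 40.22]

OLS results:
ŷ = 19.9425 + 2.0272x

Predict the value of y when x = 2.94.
ŷ = 25.9025

Plug x = 2.94 into the fitted line:

ŷ = 19.9425 + 2.0272 × 2.94
ŷ = 19.9425 + 5.9600
ŷ = 25.9025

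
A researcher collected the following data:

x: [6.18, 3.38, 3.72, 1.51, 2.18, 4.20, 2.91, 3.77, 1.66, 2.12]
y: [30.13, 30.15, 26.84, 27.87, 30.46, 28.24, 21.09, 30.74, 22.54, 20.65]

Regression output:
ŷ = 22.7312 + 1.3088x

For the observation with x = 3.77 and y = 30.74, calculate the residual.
Residual = 3.0746

The residual is the difference between the actual value and the predicted value:

Residual = y - ŷ

Step 1: Calculate predicted value
ŷ = 22.7312 + 1.3088 × 3.77
ŷ = 27.6654

Step 2: Calculate residual
Residual = 30.74 - 27.6654
Residual = 3.0746

Interpretation: the model underestimates the actual value by 3.0746 at this point (positive residual → observation lies above the fitted line).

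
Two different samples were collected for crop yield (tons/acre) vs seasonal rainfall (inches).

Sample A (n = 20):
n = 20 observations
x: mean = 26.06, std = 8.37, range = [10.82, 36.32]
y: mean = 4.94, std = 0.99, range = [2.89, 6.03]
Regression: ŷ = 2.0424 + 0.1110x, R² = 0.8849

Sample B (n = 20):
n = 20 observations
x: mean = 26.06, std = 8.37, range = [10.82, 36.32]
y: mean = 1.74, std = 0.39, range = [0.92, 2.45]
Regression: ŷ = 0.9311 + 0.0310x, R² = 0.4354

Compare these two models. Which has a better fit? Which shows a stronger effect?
Model A has the better fit (R² = 0.8849 vs 0.4354). Model A shows the stronger effect (|β₁| = 0.1110 vs 0.0310).

Model Comparison:

Which explains more variance? (R²)
- Model A: R² = 0.8849 → 88.49% of variance in crop yield explained
- Model B: R² = 0.4354 → 43.54% of variance in crop yield explained
- 0.8849 > 0.4354 → Model A has the better fit

Strength of effect — compare |β₁|:
- Model A: β₁ = 0.1110 → predicted crop yield rises 0.1110 tons/acre per additional inch of rainfall
- Model B: β₁ = 0.0310 → predicted crop yield rises 0.0310 tons/acre per additional inch of rainfall
- |0.1110| > |0.0310| → Model A shows the stronger marginal effect

Note: A better fit (higher R²) doesn't necessarily mean a more important relationship.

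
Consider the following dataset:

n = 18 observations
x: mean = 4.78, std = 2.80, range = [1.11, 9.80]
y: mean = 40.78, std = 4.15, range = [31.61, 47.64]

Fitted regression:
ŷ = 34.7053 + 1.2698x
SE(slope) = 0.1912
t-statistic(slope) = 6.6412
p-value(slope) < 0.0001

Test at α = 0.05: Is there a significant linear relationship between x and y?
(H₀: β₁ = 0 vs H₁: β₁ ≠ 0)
Reject H₀: p-value < 0.0001 < α = 0.05. The linear relationship is significant at the 5% level.

Hypothesis test for the slope coefficient:

H₀: β₁ = 0 (no linear relationship)
H₁: β₁ ≠ 0 (linear relationship exists)

Test statistic: t = β̂₁ / SE(β̂₁) = 1.2698 / 0.1912 = 6.6412

The p-value (<0.0001) is the probability, under H₀, of a t-statistic at least as extreme as |t| = 6.6412 (two-sided, df = n − 2 = 16).

Decision rule: reject H₀ if p-value < α.
p-value < 0.0001 < α = 0.05 → reject H₀.

At α = 0.05 the data do provide convincing evidence of a nonzero slope.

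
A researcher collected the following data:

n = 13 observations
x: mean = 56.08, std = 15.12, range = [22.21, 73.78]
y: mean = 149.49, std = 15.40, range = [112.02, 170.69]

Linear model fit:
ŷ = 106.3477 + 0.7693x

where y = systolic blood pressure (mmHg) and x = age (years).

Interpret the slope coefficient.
An increase of one year in age is associated with a 0.7693 mmHg increase in predicted blood pressure.

The slope β₁ = 0.7693 gives the rate at which the fitted blood pressure changes with age.

Interpretation:
- Age up by 1 year → predicted blood pressure increases by 0.7693 mmHg
- This is a linear approximation: the same per-unit change is assumed across the whole observed x range
- The sign (+) gives the direction; the magnitude 0.7693 gives the size of the effect per year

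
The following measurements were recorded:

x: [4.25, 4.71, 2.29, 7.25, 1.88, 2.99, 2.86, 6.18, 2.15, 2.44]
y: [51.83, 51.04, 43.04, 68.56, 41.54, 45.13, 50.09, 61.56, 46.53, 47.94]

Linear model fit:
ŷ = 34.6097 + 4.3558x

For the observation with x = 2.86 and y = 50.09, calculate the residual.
Residual = 3.0227

The residual is the difference between the actual value and the predicted value:

Residual = y - ŷ

Step 1: Calculate predicted value
ŷ = 34.6097 + 4.3558 × 2.86
ŷ = 47.0673

Step 2: Calculate residual
Residual = 50.09 - 47.0673
Residual = 3.0227

The residual is positive, so the observed y = 50.09 sits above the regression line (the line underestimates it by 3.0227).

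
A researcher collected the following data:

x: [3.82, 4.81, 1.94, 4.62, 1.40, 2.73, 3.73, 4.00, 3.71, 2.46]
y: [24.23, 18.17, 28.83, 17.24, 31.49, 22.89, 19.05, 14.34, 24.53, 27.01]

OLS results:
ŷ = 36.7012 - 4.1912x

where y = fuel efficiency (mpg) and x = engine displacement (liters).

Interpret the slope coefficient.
On average, fuel efficiency is about 4.1912 mpg lower for every extra liter of engine displacement.

The slope coefficient β₁ = -4.1912 represents the marginal effect of engine displacement on fuel efficiency.

Interpretation:
- Engine displacement up by 1 liter → predicted fuel efficiency decreases by 4.1912 mpg
- The effect is assumed constant over the observed range of x (linearity)

The intercept β₀ = 36.7012 is the predicted fuel efficiency when engine displacement = 0; since the smallest observed x is 1.40, this is an extrapolation and mainly anchors the line.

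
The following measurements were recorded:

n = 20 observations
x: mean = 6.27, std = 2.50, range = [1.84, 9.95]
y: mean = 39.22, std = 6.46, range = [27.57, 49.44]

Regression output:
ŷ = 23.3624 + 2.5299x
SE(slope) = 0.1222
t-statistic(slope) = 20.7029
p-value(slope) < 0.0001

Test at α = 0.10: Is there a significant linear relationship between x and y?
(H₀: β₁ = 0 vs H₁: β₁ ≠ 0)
Since p-value < 0.0001 < α = 0.10, reject H₀ — the slope is significantly different from 0.

Hypothesis test for the slope coefficient:

H₀: β₁ = 0 (no linear relationship)
H₁: β₁ ≠ 0 (linear relationship exists)

Test statistic: t = β̂₁ / SE(β̂₁) = 2.5299 / 0.1222 = 20.7029

With df = 18, the two-sided p-value for |t| = 20.7029 is <0.0001.

Decision rule: reject H₀ if p-value < α.
p-value < 0.0001 < α = 0.10 → reject H₀.

At α = 0.10 the data do provide convincing evidence of a nonzero slope.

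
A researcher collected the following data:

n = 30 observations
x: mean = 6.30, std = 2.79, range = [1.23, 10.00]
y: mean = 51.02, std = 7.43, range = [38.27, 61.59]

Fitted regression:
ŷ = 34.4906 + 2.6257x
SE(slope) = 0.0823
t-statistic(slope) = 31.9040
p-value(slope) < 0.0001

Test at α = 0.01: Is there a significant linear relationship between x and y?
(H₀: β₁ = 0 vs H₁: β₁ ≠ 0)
Since p-value < 0.0001 < α = 0.01, reject H₀ — the slope is significantly different from 0.

Hypothesis test for the slope coefficient:

H₀: β₁ = 0 (no linear relationship)
H₁: β₁ ≠ 0 (linear relationship exists)

Test statistic: t = β̂₁ / SE(β̂₁) = 2.6257 / 0.0823 = 31.9040

With df = 28, the two-sided p-value for |t| = 31.9040 is <0.0001.

Decision rule: reject H₀ if p-value < α.
p-value < 0.0001 < α = 0.01 → reject H₀.

There is sufficient evidence at the 1% significance level to conclude that a linear relationship exists between x and y.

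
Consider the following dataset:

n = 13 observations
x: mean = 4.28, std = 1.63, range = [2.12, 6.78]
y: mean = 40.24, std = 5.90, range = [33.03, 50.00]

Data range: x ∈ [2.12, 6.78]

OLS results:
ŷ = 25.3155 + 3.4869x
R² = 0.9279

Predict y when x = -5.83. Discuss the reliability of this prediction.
The equation gives ŷ = 4.9869; however x = -5.83 is 7.95 units below the observed range, so this extrapolated value should not be trusted.

Prediction calculation:
ŷ = 25.3155 + 3.4869 × (-5.83)
ŷ = 4.9869

Reliability:
- Data range: x ∈ [2.12, 6.78]
- Prediction point: x = -5.83 is 7.95 units below the observed range → this is EXTRAPOLATION, not interpolation

Why that matters here:
- There are no observations near this x to validate the fitted line there
- Real relationships often flatten, saturate, or turn nonlinear at extremes

Report the number if required, but flag clearly that it is an extrapolation.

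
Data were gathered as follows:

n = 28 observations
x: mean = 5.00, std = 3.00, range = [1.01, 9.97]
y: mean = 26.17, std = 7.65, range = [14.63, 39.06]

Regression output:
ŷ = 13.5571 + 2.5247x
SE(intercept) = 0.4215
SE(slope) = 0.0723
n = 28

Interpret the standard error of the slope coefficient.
SE(β̂₁) = 0.0723 is the estimated standard deviation of the slope estimate across repeated samples; relative to β̂₁ = 2.5247 that is 2.9%, a precise estimate.

SE(β̂₁) = s / √Sxx, where s is the residual standard deviation and Sxx = Σ(x − x̄)². It is the yardstick for how far β̂₁ = 2.5247 could plausibly be from the true slope.

Relative precision:
- SE / |β̂₁| = 0.0723 / 2.5247 = 2.9%
- Rule of thumb (under 20%: precise; 20% to under 50%: moderately precise; 50% or more: imprecise) → precise

Link to the t-test: t = β̂₁ / SE(β̂₁) = 2.5247 / 0.0723 = 34.9198, the statistic for H₀: β₁ = 0.

What drives SE(β̂₁): larger n (here n = 28) → smaller SE; wider spread of x values → smaller SE.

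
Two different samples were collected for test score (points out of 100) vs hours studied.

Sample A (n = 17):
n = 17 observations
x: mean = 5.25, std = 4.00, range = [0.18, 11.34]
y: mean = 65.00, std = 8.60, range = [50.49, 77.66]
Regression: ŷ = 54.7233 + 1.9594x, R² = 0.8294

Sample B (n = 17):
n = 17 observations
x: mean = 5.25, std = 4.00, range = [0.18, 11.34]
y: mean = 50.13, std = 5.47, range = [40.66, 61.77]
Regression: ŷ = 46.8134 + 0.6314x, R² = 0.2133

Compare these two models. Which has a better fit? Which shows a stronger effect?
Model A has the better fit (R² = 0.8294 vs 0.2133). Model A shows the stronger effect (|β₁| = 1.9594 vs 0.6314).

Model Comparison:

Fit — compare R²:
- Model A: R² = 0.8294 → 82.94% of variance in test score explained
- Model B: R² = 0.2133 → 21.33% of variance in test score explained
- 0.8294 > 0.2133 → Model A has the better fit

Effect size (slope magnitude):
- Model A: β₁ = 1.9594 → predicted test score rises 1.9594 points per additional hour of study time
- Model B: β₁ = 0.6314 → predicted test score rises 0.6314 points per additional hour of study time
- |1.9594| > |0.6314| → Model A shows the stronger marginal effect

Note: A steeper slope doesn't make a better model if the scatter around the line is large.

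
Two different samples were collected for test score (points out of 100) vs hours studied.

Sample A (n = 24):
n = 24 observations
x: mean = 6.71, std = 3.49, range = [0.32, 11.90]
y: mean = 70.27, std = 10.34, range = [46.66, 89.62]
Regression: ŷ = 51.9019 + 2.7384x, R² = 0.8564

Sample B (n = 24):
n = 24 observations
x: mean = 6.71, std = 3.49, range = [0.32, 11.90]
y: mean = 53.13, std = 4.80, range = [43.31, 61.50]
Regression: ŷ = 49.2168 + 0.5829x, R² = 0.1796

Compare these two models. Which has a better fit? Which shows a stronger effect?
Model A has the better fit (R² = 0.8564 vs 0.1796). Model A shows the stronger effect (|β₁| = 2.7384 vs 0.5829).

Model Comparison:

Fit — compare R²:
- Model A: R² = 0.8564 → 85.64% of variance in test score explained
- Model B: R² = 0.1796 → 17.96% of variance in test score explained
- 0.8564 > 0.1796 → Model A has the better fit

Effect size (slope magnitude):
- Model A: β₁ = 2.7384 → predicted test score rises 2.7384 points per additional hour of study time
- Model B: β₁ = 0.5829 → predicted test score rises 0.5829 points per additional hour of study time
- |2.7384| > |0.5829| → Model A shows the stronger marginal effect

Note: A better fit (higher R²) doesn't necessarily mean a more important relationship.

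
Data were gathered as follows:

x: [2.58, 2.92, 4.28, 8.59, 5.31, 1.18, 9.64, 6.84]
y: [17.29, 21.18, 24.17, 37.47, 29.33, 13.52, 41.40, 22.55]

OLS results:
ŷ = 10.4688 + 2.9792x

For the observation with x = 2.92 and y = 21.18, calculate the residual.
Residual = 2.0119

The residual is the difference between the actual value and the predicted value:

Residual = y - ŷ

Step 1: Calculate predicted value
ŷ = 10.4688 + 2.9792 × 2.92
ŷ = 19.1681

Step 2: Calculate residual
Residual = 21.18 - 19.1681
Residual = 2.0119

Interpretation: the model underestimates the actual value by 2.0119 at this point (positive residual → observation lies above the fitted line).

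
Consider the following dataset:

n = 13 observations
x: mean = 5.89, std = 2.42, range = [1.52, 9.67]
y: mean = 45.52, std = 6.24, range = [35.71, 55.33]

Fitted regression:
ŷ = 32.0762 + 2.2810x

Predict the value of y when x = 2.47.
ŷ = 37.7103

To predict y for x = 2.47, substitute into the regression equation:

ŷ = 32.0762 + 2.2810 × 2.47
ŷ = 32.0762 + 5.6341
ŷ = 37.7103

This is a point prediction; actual observations scatter around it by roughly the residual standard deviation.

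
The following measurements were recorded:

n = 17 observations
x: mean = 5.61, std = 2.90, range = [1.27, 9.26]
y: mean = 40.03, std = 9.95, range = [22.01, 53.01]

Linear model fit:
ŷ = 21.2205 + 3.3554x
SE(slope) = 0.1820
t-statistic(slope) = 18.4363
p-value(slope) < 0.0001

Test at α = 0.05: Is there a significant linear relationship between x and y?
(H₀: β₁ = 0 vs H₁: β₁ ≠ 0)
Reject H₀: p-value < 0.0001 < α = 0.05. The linear relationship is significant at the 5% level.

Hypothesis test for the slope coefficient:

H₀: β₁ = 0 (no linear relationship)
H₁: β₁ ≠ 0 (linear relationship exists)

Test statistic: t = β̂₁ / SE(β̂₁) = 3.3554 / 0.1820 = 18.4363

The p-value (<0.0001) is the probability, under H₀, of a t-statistic at least as extreme as |t| = 18.4363 (two-sided, df = n − 2 = 15).

Decision rule: reject H₀ if p-value < α.
p-value < 0.0001 < α = 0.05 → reject H₀.

Conclusion: the linear association between x and y is significant at the 5% level.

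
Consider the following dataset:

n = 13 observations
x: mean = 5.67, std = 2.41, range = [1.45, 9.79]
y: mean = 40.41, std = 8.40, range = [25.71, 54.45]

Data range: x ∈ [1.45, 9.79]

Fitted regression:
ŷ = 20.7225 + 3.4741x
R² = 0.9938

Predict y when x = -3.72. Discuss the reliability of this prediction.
ŷ = 7.7988 (extrapolation — x = -3.72 lies outside [1.45, 9.79], so reliability is low).

Prediction calculation:
ŷ = 20.7225 + 3.4741 × (-3.72)
ŷ = 7.7988

Reliability:
- Data range: x ∈ [1.45, 9.79]
- Prediction point: x = -3.72 is 5.17 units below the observed range → this is EXTRAPOLATION, not interpolation

Why that matters here:
- The linear relationship may not hold outside the observed range
- There are no observations near this x to validate the fitted line there
- Real relationships often flatten, saturate, or turn nonlinear at extremes

A defensible statement: 'if the linear trend continued to x = -3.72, y would be about 7.7988' — the premise is untested.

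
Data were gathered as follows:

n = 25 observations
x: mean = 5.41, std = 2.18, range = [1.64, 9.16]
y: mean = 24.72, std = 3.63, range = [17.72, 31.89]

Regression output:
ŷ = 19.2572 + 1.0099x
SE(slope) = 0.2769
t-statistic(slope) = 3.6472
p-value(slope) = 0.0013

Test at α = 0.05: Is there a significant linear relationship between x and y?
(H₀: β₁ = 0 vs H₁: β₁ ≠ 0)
p-value = 0.0013 < α = 0.05, so we reject H₀. The relationship is significant.

Hypothesis test for the slope coefficient:

H₀: β₁ = 0 (no linear relationship)
H₁: β₁ ≠ 0 (linear relationship exists)

Test statistic: t = β̂₁ / SE(β̂₁) = 1.0099 / 0.2769 = 3.6472

With df = 23, the two-sided p-value for |t| = 3.6472 is 0.0013.

Decision rule: reject H₀ if p-value < α.
p-value = 0.0013 < α = 0.05 → reject H₀.

There is sufficient evidence at the 5% significance level to conclude that a linear relationship exists between x and y.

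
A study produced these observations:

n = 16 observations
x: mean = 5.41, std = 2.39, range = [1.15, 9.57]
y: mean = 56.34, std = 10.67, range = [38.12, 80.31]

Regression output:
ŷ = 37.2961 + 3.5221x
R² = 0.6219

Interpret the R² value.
R² = 0.6219 means 62.19% of the variation in y is explained by the linear relationship with x. This indicates a moderate fit.

The coefficient of determination R² is the fraction of the total variation in y that the fitted line accounts for.

Here R² = 0.6219:
- Explained: 62.19% of the variation in y
- Unexplained (residual): 100% − 62.19% = 37.81%
- Rule of thumb (below 0.3 weak; 0.3 to below 0.7 moderate; 0.7 and above strong) → moderate

Note: R² says nothing about causation, and a high R² does not by itself mean the linear form is appropriate — check the residuals.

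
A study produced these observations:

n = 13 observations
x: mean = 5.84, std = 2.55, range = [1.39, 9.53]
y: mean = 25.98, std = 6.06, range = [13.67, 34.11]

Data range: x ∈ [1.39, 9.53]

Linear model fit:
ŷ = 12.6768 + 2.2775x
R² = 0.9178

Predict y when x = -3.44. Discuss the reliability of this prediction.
The equation gives ŷ = 4.8422; however x = -3.44 is 4.83 units below the observed range, so this extrapolated value should not be trusted.

Prediction calculation:
ŷ = 12.6768 + 2.2775 × (-3.44)
ŷ = 4.8422

Reliability:
- Data range: x ∈ [1.39, 9.53]
- Prediction point: x = -3.44 is 4.83 units below the observed range → this is EXTRAPOLATION, not interpolation

Why that matters here:
- There are no observations near this x to validate the fitted line there
- R² describes fit only over the sampled x values; it says nothing about behaviour beyond them

The R² = 0.9178 only validates the fit within [1.39, 9.53]; treat ŷ = 4.8422 with caution.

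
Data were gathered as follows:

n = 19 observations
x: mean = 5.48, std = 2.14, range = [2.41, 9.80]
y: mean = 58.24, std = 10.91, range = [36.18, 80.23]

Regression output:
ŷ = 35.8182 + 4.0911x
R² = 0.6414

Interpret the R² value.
About 64.14% of the variability in y is accounted for by the regression on x (R² = 0.6414) — a moderate linear fit.

The coefficient of determination R² is the fraction of the total variation in y that the fitted line accounts for.

Here R² = 0.6414:
- Explained: 64.14% of the variation in y
- Unexplained (residual): 100% − 64.14% = 35.86%
- Rule of thumb (below 0.3 weak; 0.3 to below 0.7 moderate; 0.7 and above strong) → moderate

Equivalently, for simple linear regression R² = r², so |r| = √0.6414 ≈ 0.8009.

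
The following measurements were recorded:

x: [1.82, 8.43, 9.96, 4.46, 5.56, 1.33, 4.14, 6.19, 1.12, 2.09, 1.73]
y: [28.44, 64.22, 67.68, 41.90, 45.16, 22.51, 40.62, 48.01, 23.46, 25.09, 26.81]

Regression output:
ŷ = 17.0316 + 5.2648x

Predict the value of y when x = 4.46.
ŷ = 40.5126

Plug x = 4.46 into the fitted line:

ŷ = 17.0316 + 5.2648 × 4.46
ŷ = 17.0316 + 23.4810
ŷ = 40.5126

This is the fitted mean response at that x — an individual observation would come with a wider prediction interval.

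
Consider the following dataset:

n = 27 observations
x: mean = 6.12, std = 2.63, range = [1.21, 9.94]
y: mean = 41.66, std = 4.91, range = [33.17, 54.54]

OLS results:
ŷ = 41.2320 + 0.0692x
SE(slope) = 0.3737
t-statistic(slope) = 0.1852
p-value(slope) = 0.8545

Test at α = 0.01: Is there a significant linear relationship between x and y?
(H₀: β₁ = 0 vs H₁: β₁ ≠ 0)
p-value = 0.8545 ≥ α = 0.01, so we fail to reject H₀. The relationship is not significant.

Hypothesis test for the slope coefficient:

H₀: β₁ = 0 (no linear relationship)
H₁: β₁ ≠ 0 (linear relationship exists)

Test statistic: t = β̂₁ / SE(β̂₁) = 0.0692 / 0.3737 = 0.1852

With df = 25, the two-sided p-value for |t| = 0.1852 is 0.8545.

Decision rule: reject H₀ if p-value < α.
p-value = 0.8545 ≥ α = 0.01 → fail to reject H₀.

Conclusion: the linear association between x and y is not significant at the 1% level.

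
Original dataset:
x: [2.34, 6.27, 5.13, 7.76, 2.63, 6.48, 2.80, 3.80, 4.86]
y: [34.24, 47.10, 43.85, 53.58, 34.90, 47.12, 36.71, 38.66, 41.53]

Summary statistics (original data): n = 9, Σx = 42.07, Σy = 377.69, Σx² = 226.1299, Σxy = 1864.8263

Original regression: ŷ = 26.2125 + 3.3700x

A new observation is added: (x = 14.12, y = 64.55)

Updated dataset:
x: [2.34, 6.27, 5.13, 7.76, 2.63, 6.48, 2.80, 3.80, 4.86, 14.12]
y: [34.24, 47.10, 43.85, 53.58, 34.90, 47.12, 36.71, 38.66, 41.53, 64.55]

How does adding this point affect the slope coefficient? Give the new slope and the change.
New slope β₁ = 2.6539 versus 3.3700 before: a change of -0.7161 (-21.2%).

x = 14.12 lies well outside the original x-range [2.34, 7.76] (x̄ ≈ 4.67), so this observation has high leverage and can move the slope substantially.

Step 1: Update the sums with the new point (n goes from 9 to 10)
Σx  = 42.07 + 14.12 = 56.19
Σy  = 377.69 + 64.55 = 442.24
Σx² = 226.1299 + 14.12² = 226.1299 + 199.3744 = 425.5043
Σxy = 1864.8263 + 14.12×64.55 = 1864.8263 + 911.4460 = 2776.2723

Step 2: Recompute the slope with b₁ = (nΣxy − ΣxΣy) / (nΣx² − (Σx)²)
Numerator   = 10×2776.2723 − 56.19×442.24 = 27762.7230 − 24849.4656 = 2913.2574
Denominator = 10×425.5043 − 56.19² = 4255.0430 − 3157.3161 = 1097.7269
b₁(new) = 2913.2574 / 1097.7269 = 2.6539

(Same formula on the original sums: (9×1864.8263 − 42.07×377.69) / (9×226.1299 − 42.07²) = 894.0184 / 265.2842 = 3.3700, matching the given fit.)

Step 3: Change in slope
Δβ₁ = 2.6539 − 3.3700 = -0.7161
Relative change = -0.7161 / 3.3700 × 100% = -21.2%
→ the slope decreases when the point is added.

A high-leverage point only changes the slope if it is off the original line; here y = 64.55 is below the original trend, so the slope decreases.
In practice: check such a point for data-entry or measurement error; examine leverage (hᵢ) and Cook's distance rather than deleting it automatically.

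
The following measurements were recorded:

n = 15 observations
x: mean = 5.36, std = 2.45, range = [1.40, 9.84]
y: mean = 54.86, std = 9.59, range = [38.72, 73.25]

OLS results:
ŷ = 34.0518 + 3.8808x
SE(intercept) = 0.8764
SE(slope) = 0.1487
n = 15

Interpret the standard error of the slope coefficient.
The slope 3.8808 is pinned down to within about ±0.1487 (one SE) by these data — relative uncertainty 3.8%, i.e. precise.

SE(β̂₁) = s / √Sxx, where s is the residual standard deviation and Sxx = Σ(x − x̄)². It is the yardstick for how far β̂₁ = 3.8808 could plausibly be from the true slope.

Relative precision:
- SE / |β̂₁| = 0.1487 / 3.8808 = 3.8%
- Rule of thumb (under 20%: precise; 20% to under 50%: moderately precise; 50% or more: imprecise) → precise

Link to the t-test: t = β̂₁ / SE(β̂₁) = 3.8808 / 0.1487 = 26.0982, the statistic for H₀: β₁ = 0.

What drives SE(β̂₁): wider spread of x values → smaller SE.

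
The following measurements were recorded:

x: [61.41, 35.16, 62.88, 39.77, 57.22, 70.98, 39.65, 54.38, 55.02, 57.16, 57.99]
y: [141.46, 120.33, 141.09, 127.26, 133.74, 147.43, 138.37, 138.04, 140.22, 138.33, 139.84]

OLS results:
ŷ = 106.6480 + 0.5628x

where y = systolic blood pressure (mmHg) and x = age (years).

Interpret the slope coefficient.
An increase of one year in age is associated with a 0.5628 mmHg increase in predicted blood pressure.

The slope coefficient β₁ = 0.5628 represents the marginal effect of age on blood pressure.

Interpretation:
- Age up by 1 year → predicted blood pressure increases by 0.5628 mmHg
- The effect is assumed constant over the observed range of x (linearity)
- The sign (+) gives the direction; the magnitude 0.5628 gives the size of the effect per year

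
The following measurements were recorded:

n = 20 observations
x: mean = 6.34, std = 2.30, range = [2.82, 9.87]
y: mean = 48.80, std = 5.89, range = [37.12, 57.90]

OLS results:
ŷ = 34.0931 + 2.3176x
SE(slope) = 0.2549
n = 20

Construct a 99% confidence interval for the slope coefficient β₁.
The 99% CI for β₁ is (1.5839, 3.0513)

Confidence interval for the slope:

The 99% CI for β₁ is: β̂₁ ± t*(α/2, n-2) × SE(β̂₁)

Step 1: Find critical t-value
- Confidence level = 0.99
- Degrees of freedom = n - 2 = 20 - 2 = 18
- t*(α/2, 18) = 2.8784

Step 2: Calculate margin of error
Margin = 2.8784 × 0.2549 = 0.7337

Step 3: Construct interval
CI = 2.3176 ± 0.7337
CI = (1.5839, 3.0513)

Interpretation: each one-unit increase in x is associated with a change in mean y of between 1.5839 and 3.0513, with 99% confidence.
The interval does not include 0, suggesting a significant linear relationship.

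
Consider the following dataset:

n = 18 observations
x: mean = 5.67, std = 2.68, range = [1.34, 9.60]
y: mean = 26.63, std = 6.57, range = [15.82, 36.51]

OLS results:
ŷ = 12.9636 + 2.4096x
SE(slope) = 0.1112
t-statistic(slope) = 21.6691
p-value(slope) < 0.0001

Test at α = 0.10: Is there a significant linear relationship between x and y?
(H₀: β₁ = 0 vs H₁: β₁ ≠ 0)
Reject H₀: p-value < 0.0001 < α = 0.10. The linear relationship is significant at the 10% level.

Hypothesis test for the slope coefficient:

H₀: β₁ = 0 (no linear relationship)
H₁: β₁ ≠ 0 (linear relationship exists)

Test statistic: t = β̂₁ / SE(β̂₁) = 2.4096 / 0.1112 = 21.6691

p < 0.0001: how often a slope estimate this far from 0 (in SE units) would arise by chance if β₁ were truly 0.

Decision rule: reject H₀ if p-value < α.
p-value < 0.0001 < α = 0.10 → reject H₀.

There is sufficient evidence at the 10% significance level to conclude that a linear relationship exists between x and y.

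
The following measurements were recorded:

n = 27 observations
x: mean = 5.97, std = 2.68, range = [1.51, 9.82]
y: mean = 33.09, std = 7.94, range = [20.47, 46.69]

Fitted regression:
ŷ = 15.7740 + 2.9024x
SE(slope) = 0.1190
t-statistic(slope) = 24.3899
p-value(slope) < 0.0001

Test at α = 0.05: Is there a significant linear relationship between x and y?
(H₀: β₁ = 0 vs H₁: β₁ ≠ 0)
Reject H₀: p-value < 0.0001 < α = 0.05. The linear relationship is significant at the 5% level.

Hypothesis test for the slope coefficient:

H₀: β₁ = 0 (no linear relationship)
H₁: β₁ ≠ 0 (linear relationship exists)

Test statistic: t = β̂₁ / SE(β̂₁) = 2.9024 / 0.1190 = 24.3899

With df = 25, the two-sided p-value for |t| = 24.3899 is <0.0001.

Decision rule: reject H₀ if p-value < α.
p-value < 0.0001 < α = 0.05 → reject H₀.

At α = 0.05 the data do provide convincing evidence of a nonzero slope.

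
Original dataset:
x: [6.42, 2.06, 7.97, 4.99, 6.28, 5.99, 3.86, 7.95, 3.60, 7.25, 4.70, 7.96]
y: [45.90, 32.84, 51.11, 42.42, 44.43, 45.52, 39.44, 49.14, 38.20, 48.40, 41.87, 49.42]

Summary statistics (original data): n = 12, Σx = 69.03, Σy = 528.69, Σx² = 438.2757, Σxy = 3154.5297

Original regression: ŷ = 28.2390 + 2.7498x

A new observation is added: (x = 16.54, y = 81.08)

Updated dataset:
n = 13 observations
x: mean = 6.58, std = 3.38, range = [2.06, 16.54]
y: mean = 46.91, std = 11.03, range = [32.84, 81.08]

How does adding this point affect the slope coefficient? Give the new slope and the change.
The slope changes from 2.7498 to 3.2429 (change of +0.4931, or +17.9%).

The new point has HIGH LEVERAGE: x = 16.54 is far from the original mean x̄ = 69.03/12 ≈ 5.75 (original range [2.06, 7.97]).

Step 1: Update the sums with the new point (n goes from 12 to 13)
Σx  = 69.03 + 16.54 = 85.57
Σy  = 528.69 + 81.08 = 609.77
Σx² = 438.2757 + 16.54² = 438.2757 + 273.5716 = 711.8473
Σxy = 3154.5297 + 16.54×81.08 = 3154.5297 + 1341.0632 = 4495.5929

Step 2: Recompute the slope with b₁ = (nΣxy − ΣxΣy) / (nΣx² − (Σx)²)
Numerator   = 13×4495.5929 − 85.57×609.77 = 58442.7077 − 52178.0189 = 6264.6888
Denominator = 13×711.8473 − 85.57² = 9254.0149 − 7322.2249 = 1931.7900
b₁(new) = 6264.6888 / 1931.7900 = 3.2429

(Same formula on the original sums: (12×3154.5297 − 69.03×528.69) / (12×438.2757 − 69.03²) = 1358.8857 / 494.1675 = 2.7498, matching the given fit.)

Step 3: Change in slope
Δβ₁ = 3.2429 − 2.7498 = +0.4931
Relative change = +0.4931 / 2.7498 × 100% = +17.9%
→ the slope increases when the point is added.

A high-leverage point only changes the slope if it is off the original line; here y = 81.08 is above the original trend, so the slope increases.
In practice: refit with and without it and report both if conclusions differ.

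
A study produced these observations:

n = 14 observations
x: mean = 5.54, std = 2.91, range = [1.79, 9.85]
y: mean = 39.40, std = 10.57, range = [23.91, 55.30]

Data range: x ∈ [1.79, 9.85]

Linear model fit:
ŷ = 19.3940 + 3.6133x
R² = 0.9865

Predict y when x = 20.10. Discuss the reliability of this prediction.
ŷ = 92.0213 (extrapolation — x = 20.10 lies outside [1.79, 9.85], so reliability is low).

Prediction calculation:
ŷ = 19.3940 + 3.6133 × 20.10
ŷ = 92.0213

Reliability:
- Data range: x ∈ [1.79, 9.85]
- Prediction point: x = 20.10 is 10.25 units above the observed range → this is EXTRAPOLATION, not interpolation

Why that matters here:
- The linear relationship may not hold outside the observed range
- R² describes fit only over the sampled x values; it says nothing about behaviour beyond them

Report the number if required, but flag clearly that it is an extrapolation.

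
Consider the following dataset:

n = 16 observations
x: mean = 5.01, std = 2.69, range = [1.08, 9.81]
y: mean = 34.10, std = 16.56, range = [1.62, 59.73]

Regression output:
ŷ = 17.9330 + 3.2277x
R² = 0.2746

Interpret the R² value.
R² = 0.2746 means 27.46% of the variation in y is explained by the linear relationship with x. This indicates a weak fit.

R² = 1 − SS_res/SS_tot compares the residual scatter to the total scatter of y about its mean.

Here R² = 0.2746:
- Explained: 27.46% of the variation in y
- Unexplained (residual): 100% − 27.46% = 72.54%
- Rule of thumb (below 0.3 weak; 0.3 to below 0.7 moderate; 0.7 and above strong) → weak

Note: R² never decreases when predictors are added, so it should not be used alone to compare models of different size.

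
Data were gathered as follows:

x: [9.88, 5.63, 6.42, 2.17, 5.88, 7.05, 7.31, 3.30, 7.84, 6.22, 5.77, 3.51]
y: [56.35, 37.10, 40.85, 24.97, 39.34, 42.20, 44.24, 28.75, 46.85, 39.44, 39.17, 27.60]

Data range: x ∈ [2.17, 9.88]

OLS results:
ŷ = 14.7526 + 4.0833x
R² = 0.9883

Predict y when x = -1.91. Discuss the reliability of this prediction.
ŷ = 6.9535 (extrapolation — x = -1.91 lies outside [2.17, 9.88], so reliability is low).

Prediction calculation:
ŷ = 14.7526 + 4.0833 × (-1.91)
ŷ = 6.9535

Reliability:
- Data range: x ∈ [2.17, 9.88]
- Prediction point: x = -1.91 is 4.08 units below the observed range → this is EXTRAPOLATION, not interpolation

Why that matters here:
- There are no observations near this x to validate the fitted line there
- The linear relationship may not hold outside the observed range
- Real relationships often flatten, saturate, or turn nonlinear at extremes

A defensible statement: 'if the linear trend continued to x = -1.91, y would be about 6.9535' — the premise is untested.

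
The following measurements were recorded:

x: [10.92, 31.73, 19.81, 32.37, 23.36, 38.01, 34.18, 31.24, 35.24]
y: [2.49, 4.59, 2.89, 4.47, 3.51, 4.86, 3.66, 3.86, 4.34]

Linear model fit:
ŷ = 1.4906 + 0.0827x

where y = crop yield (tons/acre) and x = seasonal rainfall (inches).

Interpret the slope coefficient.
For each additional inch of rainfall, predicted crop yield increases by approximately 0.0827 tons/acre.

The slope coefficient β₁ = 0.0827 represents the marginal effect of rainfall on crop yield.

Interpretation:
- Rainfall up by 1 inch → predicted crop yield increases by 0.0827 tons/acre
- This is a linear approximation: the same per-unit change is assumed across the whole observed x range
- The slope describes association in these data, not necessarily a causal effect

(β₀ = 1.4906 is the fitted value at x = 0 and is not part of the slope interpretation.)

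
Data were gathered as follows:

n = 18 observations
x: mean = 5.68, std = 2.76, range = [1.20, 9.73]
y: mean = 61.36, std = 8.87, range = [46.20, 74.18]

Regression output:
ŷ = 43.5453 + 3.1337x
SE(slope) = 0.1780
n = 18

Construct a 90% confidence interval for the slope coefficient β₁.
The 90% CI for β₁ is (2.8229, 3.4445)

Confidence interval for the slope:

The 90% CI for β₁ is: β̂₁ ± t*(α/2, n-2) × SE(β̂₁)

Step 1: Find critical t-value
- Confidence level = 0.9
- Degrees of freedom = n - 2 = 18 - 2 = 16
- t*(α/2, 16) = 1.7459

Step 2: Calculate margin of error
Margin = 1.7459 × 0.1780 = 0.3108

Step 3: Construct interval
CI = 3.1337 ± 0.3108
CI = (2.8229, 3.4445)

Interpretation: intervals built this way capture the true β₁ in 90% of repeated samples; here the plausible range for the per-unit effect of x on y is 2.8229 to 3.4445.
Both endpoints are positive, so the data support a genuinely positive slope at this confidence level.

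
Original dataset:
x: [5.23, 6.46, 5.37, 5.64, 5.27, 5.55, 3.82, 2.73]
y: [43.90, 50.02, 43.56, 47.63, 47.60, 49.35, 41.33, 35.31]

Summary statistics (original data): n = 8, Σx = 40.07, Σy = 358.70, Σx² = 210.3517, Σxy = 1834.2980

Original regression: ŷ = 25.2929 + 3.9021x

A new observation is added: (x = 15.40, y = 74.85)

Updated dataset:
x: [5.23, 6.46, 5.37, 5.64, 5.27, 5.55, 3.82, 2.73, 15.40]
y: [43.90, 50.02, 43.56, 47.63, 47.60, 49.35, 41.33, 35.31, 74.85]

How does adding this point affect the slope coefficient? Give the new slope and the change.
The slope changes from 3.9021 to 2.9809 (change of -0.9212, or -23.6%).

The new point has HIGH LEVERAGE: x = 15.40 is far from the original mean x̄ = 40.07/8 ≈ 5.01 (original range [2.73, 6.46]).

Step 1: Update the sums with the new point (n goes from 8 to 9)
Σx  = 40.07 + 15.40 = 55.47
Σy  = 358.70 + 74.85 = 433.55
Σx² = 210.3517 + 15.40² = 210.3517 + 237.1600 = 447.5117
Σxy = 1834.2980 + 15.40×74.85 = 1834.2980 + 1152.6900 = 2986.9880

Step 2: Recompute the slope with b₁ = (nΣxy − ΣxΣy) / (nΣx² − (Σx)²)
Numerator   = 9×2986.9880 − 55.47×433.55 = 26882.8920 − 24049.0185 = 2833.8735
Denominator = 9×447.5117 − 55.47² = 4027.6053 − 3076.9209 = 950.6844
b₁(new) = 2833.8735 / 950.6844 = 2.9809

(Same formula on the original sums: (8×1834.2980 − 40.07×358.70) / (8×210.3517 − 40.07²) = 301.2750 / 77.2087 = 3.9021, matching the given fit.)

Step 3: Change in slope
Δβ₁ = 2.9809 − 3.9021 = -0.9212
Relative change = -0.9212 / 3.9021 × 100% = -23.6%
→ the slope decreases when the point is added.

Because the point sits below the extension of the original line at a high-leverage x, it tilts the fit down.
In practice: examine leverage (hᵢ) and Cook's distance rather than deleting it automatically; investigate whether it comes from the same population as the rest of the sample.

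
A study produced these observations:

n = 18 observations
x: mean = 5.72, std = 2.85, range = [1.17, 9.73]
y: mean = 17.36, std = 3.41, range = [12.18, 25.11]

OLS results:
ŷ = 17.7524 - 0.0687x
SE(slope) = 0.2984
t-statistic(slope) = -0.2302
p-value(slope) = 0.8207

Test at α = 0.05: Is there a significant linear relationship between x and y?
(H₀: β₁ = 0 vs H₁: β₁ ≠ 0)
p-value = 0.8207 ≥ α = 0.05, so we fail to reject H₀. The relationship is not significant.

Hypothesis test for the slope coefficient:

H₀: β₁ = 0 (no linear relationship)
H₁: β₁ ≠ 0 (linear relationship exists)

Test statistic: t = β̂₁ / SE(β̂₁) = -0.0687 / 0.2984 = -0.2302

The p-value (0.8207) is the probability, under H₀, of a t-statistic at least as extreme as |t| = 0.2302 (two-sided, df = n − 2 = 16).

Decision rule: reject H₀ if p-value < α.
p-value = 0.8207 ≥ α = 0.05 → fail to reject H₀.

Conclusion: the linear association between x and y is not significant at the 5% level.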